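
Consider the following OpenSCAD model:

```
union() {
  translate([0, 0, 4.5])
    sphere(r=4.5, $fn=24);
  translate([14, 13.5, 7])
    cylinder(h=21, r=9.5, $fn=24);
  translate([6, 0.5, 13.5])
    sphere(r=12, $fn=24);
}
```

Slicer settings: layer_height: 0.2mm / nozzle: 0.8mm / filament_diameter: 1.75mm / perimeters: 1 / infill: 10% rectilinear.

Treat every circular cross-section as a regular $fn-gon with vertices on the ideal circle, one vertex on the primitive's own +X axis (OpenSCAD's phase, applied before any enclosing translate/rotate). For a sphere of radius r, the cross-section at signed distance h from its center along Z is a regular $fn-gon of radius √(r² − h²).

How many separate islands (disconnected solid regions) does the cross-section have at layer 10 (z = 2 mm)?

1

At z = 2 mm: the r=4.5 sphere contributes a regular 24-gon of circumradius √(4.5²−2.5²) = 3.742; the cylinder at (14, 13.5) does not reach this height (z outside [7, 28]); the sphere at (6, 0.5): section is a regular 24-gon, circumradius = √(r²−h²) = √(12²−11.5²) = 3.428; Merging all regions: the regions partially overlap (shared area 2.86 mm²), so overlapping operands fuse into one piece — 1 connected region. Overall, the cross-section is a single solid region. Island count = 1.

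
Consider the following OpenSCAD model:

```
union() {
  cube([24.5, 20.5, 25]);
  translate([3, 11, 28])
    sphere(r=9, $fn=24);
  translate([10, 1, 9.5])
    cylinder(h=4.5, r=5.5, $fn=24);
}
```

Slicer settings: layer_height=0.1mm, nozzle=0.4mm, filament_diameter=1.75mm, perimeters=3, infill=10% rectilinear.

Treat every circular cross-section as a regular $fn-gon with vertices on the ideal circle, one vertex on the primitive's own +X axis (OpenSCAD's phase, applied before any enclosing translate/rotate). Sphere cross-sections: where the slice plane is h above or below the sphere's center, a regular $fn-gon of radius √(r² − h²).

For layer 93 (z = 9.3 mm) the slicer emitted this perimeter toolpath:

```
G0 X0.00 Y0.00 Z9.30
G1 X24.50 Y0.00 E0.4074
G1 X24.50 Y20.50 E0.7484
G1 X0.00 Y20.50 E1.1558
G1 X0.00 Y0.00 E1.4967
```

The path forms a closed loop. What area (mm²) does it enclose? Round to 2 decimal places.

Apply the shoelace formula to the sequence of (X, Y) vertices; enclosed area = 502.25 mm².

502.25 mm²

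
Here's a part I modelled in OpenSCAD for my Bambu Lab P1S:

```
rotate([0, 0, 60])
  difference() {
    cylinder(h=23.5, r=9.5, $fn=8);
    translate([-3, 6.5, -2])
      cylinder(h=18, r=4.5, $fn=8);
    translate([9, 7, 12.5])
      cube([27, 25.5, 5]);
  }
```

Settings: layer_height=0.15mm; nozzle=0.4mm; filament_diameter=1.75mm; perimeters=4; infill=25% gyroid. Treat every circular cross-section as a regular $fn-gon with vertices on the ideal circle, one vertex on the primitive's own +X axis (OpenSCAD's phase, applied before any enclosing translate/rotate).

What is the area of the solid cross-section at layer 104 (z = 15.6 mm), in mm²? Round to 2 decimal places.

At z = 15.6 mm: the r=9.5 cylinder gives a regular 8-gon of circumradius 9.5 (constant along its height) (area = (8/2)·9.500²·sin(360°/8) = 255.27 mm²); the r=4.5 cylinder at (-3, 6.5) gives a regular 8-gon of circumradius 4.5 (constant along its height) (area = (8/2)·4.500²·sin(360°/8) = 57.28 mm²); the cube at (9, 7) is present — its section is the full 27×25.5 rectangle (area 688.50 mm²); After the difference (first − rest): starting from the r=9.5 cylinder (255.27 mm²), the r=4.5 cylinder at (-3, 6.5) partially overlaps it — only the 41.78 mm² overlap (of its 57.28 mm²) is removed, clipping the outline; the 27×25.5 cube at (9, 7) misses the remaining region (no effect) — area = 213.48 mm²; (whole slice rotated 60° about Z — lengths, areas and connectivity unchanged). Overall, the cross-section is a single solid region. Net area = 213.48 mm².

213.48 mm²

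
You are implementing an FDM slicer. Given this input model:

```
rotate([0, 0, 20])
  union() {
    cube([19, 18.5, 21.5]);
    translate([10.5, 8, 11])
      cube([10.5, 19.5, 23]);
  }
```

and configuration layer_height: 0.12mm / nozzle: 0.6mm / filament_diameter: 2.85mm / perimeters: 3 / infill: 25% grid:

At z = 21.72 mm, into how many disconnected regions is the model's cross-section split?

At z = 21.72 mm: the cube is not intersected at this z (z outside [0, 21.5]); the 10.5×19.5 cube at (10.5, 8) contributes its full rectangle; Taking the union: only the 10.5×19.5 cube at (10.5, 8) is present, so the union is just that shape — 1 connected region; (whole slice rotated 20° about Z — lengths, areas and connectivity unchanged). The result has 1 disconnected region.

1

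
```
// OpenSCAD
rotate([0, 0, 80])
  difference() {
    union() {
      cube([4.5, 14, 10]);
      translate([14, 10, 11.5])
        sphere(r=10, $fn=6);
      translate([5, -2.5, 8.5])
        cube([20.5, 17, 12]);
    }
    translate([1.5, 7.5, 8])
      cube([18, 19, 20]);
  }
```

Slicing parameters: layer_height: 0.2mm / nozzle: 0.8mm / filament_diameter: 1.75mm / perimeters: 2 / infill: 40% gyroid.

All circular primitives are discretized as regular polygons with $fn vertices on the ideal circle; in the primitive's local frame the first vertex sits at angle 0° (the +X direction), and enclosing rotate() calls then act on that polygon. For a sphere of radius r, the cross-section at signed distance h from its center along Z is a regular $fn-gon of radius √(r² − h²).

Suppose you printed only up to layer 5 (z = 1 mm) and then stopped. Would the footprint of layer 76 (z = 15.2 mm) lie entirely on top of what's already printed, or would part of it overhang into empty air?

Compare the two slices. At z = 1: the 4.5×14 cube contributes its full rectangle (area 63.00 mm²); the sphere at (14, 10) is not intersected at this z (|z−center|=10.500 > r=10); the cube at (5, -2.5) does not reach this height (z outside [8.5, 20.5]); Merging all regions: only the 4.5×14 cube is present, so the union is just that shape — area = 63.00 mm²; the cube at (1.5, 7.5) is absent (z outside [8, 28]); After the difference (first − rest): none of the subtracted shapes is present at this height, so that combined region is unchanged — area = 63.00 mm²; (rotated 80° about Z; rotation is an isometry so areas/perimeters/island counts are preserved). At z = 15.2: the cube is absent (z outside [0, 10]); the r=10 sphere at (14, 10) slices to a regular 6-gon of circumradius 9.290 (√(r²−h²) with h=3.7 from center) (area = (6/2)·9.290²·sin(360°/6) = 224.24 mm²); the 20.5×17 cube at (5, -2.5) contributes its full rectangle (area 348.50 mm²); Combining (union): the regions partially overlap — summed areas 572.74 mm² minus the doubly-counted overlap 183.90 mm² gives 388.84 mm² — area = 388.84 mm²; the cube at (1.5, 7.5) (footprint 18×19) is included at this height (area 342.00 mm²); Taking the first minus the rest: starting from that combined region (388.84 mm²), the 18×19 cube at (1.5, 7.5) partially overlaps it — only the 140.61 mm² overlap (of its 342.00 mm²) is removed, clipping the outline — area = 248.23 mm²; (rotated 80° about Z; rotation is an isometry so areas/perimeters/island counts are preserved). Checking containment: at z = 15.2 the cross-section extends beyond the z = 1 cross-section by about 248.23 mm².

part overhangs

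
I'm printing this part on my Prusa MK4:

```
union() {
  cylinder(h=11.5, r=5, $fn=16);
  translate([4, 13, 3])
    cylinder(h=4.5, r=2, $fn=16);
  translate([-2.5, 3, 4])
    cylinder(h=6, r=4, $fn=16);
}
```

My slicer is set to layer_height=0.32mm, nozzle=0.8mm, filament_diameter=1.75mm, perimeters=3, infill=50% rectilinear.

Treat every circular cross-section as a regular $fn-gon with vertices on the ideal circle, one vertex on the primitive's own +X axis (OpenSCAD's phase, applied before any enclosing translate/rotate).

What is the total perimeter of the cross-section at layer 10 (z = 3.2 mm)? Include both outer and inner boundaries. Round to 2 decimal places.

43.70 mm

At z = 3.2 mm: the r=5 cylinder gives a regular 16-gon of circumradius 5 (constant along its height) (perimeter = 2·16·5.000·sin(180°/16) = 31.21 mm); the r=2 cylinder at (4, 13) gives a regular 16-gon of circumradius 2 (constant along its height) (perimeter = 2·16·2.000·sin(180°/16) = 12.49 mm); the cylinder at (-2.5, 3) is absent (z outside [4, 10]); Taking the union: the 2 present regions are separate (no shared area or edge), so areas and boundary lengths simply add and each stays a separate island — boundary = 43.70 mm. Overall, the cross-section has 2 separate islands. Total boundary length (outer) = 43.70 mm.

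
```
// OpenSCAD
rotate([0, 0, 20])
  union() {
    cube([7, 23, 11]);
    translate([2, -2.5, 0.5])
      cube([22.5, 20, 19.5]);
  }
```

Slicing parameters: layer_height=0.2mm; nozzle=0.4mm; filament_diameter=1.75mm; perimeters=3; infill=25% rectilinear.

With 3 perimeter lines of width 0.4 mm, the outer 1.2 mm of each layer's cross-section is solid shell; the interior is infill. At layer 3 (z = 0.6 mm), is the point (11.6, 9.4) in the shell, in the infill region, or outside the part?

infill

At z = 0.6 mm: the 7×23 cube contributes its full rectangle; the 22.5×20 cube at (2, -2.5) contributes its full rectangle; Taking the union: the regions partially overlap (shared area 87.50 mm²), so overlapping operands fuse into one piece — 1 connected region; (rotated 20° about Z; rotation is an isometry so areas/perimeters/island counts are preserved). Overall, the cross-section is a single solid region. Undo the 20° rotation: the query point maps to (14.115, 4.866) in the un-rotated model frame. The nearest boundary edge runs (24.50, -2.50)→(2.00, -2.50); distance from the point to it = 7.37 mm. The point is inside the cross-section and 7.37 mm from the nearest boundary — more than the 1.2 mm shell width (3 × 0.4), so it's in the infill interior.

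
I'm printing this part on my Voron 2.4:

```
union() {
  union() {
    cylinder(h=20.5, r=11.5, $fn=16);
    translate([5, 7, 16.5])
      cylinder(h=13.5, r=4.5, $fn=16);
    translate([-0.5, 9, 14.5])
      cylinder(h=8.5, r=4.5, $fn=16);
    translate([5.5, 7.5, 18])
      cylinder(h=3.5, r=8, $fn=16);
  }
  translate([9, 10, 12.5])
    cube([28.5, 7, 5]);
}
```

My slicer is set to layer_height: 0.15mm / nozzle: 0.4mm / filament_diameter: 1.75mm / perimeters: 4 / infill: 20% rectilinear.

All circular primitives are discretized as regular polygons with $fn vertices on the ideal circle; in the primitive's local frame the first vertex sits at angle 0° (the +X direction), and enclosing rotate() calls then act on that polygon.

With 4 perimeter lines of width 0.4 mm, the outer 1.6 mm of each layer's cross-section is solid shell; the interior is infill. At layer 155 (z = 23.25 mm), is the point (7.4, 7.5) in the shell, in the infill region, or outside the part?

infill

At z = 23.25 mm: the cylinder is absent (z outside [0, 20.5]); the r=4.5 cylinder at (5, 7) gives a regular 16-gon of circumradius 4.5 (constant along its height); the cylinder at (-0.5, 9) does not reach this height (z outside [14.5, 23]); the cylinder at (5.5, 7.5) is not intersected at this z (z outside [18, 21.5]); Combining (union): only the r=4.5 cylinder at (5, 7) is present, so the union is just that shape — 1 connected region; the cube at (9, 10) is absent (z outside [12.5, 17.5]); Combining (union): only that combined region is present, so the union is just that shape — 1 connected region. Overall, the cross-section is a single solid region. The nearest boundary edge runs (9.50, 7.00)→(9.16, 8.72); distance from the point to it = 1.96 mm. The point is inside the cross-section and 1.96 mm from the nearest boundary — more than the 1.6 mm shell width (4 × 0.4), so it's in the infill interior.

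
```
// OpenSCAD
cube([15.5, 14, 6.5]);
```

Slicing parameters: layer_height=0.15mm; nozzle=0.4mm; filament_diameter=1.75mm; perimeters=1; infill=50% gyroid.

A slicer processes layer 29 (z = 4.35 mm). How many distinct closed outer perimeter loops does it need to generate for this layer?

At z = 4.35 mm: the cube (footprint 15.5×14) is included at this height. The result has 1 disconnected region.

1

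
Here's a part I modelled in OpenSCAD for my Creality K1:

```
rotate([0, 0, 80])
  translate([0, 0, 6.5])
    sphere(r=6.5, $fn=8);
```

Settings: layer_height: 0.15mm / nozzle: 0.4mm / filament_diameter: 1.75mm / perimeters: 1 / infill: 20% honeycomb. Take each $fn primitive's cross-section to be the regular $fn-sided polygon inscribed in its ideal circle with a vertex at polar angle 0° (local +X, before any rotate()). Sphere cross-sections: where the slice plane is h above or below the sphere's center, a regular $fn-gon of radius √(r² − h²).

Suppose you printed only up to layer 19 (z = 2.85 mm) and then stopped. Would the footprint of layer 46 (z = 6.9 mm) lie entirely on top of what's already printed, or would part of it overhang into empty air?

part overhangs

Compare the two slices. At z = 2.85: the sphere: section is a regular 8-gon, circumradius = √(r²−h²) = √(6.5²−3.65²) = 5.378 (area = (8/2)·5.378²·sin(360°/8) = 81.82 mm²); (whole slice rotated 80° about Z — lengths, areas and connectivity unchanged). At z = 6.9: the sphere: section is a regular 8-gon, circumradius = √(r²−h²) = √(6.5²−0.4²) = 6.488 (area = (8/2)·6.488²·sin(360°/8) = 119.05 mm²); (whole slice rotated 80° about Z — lengths, areas and connectivity unchanged). Checking containment: at z = 6.9 the cross-section extends beyond the z = 2.85 cross-section by about 37.23 mm².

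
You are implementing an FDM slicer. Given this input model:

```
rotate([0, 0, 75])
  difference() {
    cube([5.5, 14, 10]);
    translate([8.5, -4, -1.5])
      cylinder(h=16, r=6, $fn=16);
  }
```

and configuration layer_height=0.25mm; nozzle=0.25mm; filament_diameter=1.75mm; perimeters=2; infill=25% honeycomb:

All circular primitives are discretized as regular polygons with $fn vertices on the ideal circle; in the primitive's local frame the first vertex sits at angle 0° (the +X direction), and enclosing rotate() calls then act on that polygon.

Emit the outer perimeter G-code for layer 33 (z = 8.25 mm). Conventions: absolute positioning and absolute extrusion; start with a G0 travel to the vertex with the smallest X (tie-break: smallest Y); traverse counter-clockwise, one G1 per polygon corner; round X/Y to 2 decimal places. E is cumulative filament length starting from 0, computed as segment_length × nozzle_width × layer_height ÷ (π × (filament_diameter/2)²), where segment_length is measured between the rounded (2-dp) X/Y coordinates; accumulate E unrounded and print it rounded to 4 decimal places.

At z = 8.25 mm: the 5.5×14 cube contributes its full rectangle; the r=6 cylinder at (8.5, -4) contributes a regular 16-gon of circumradius 6; After the difference (first − rest): starting from the 5.5×14 cube, the r=6 cylinder at (8.5, -4) partially overlaps it — only the 0.84 mm² overlap (of its 110.21 mm²) is removed, clipping the outline — 1 connected region; (rotated 75° about Z; rotation is an isometry so areas/perimeters/island counts are preserved). The outline is a single polygon with 6 vertices. Extrusion per mm of travel: 0.25 × 0.25 / (π × 0.875²) = 0.025984. Accumulating E over each segment gives final E = 0.9956.

G0 X-13.52 Y3.62 Z8.25
G1 X0.00 Y0.00 E0.3637
G1 X1.06 Y3.96 E0.4702
G1 X0.87 Y4.18 E0.4778
G1 X0.39 Y5.59 E0.5165
G1 X-12.10 Y8.94 E0.8525
G1 X-13.52 Y3.62 E0.9956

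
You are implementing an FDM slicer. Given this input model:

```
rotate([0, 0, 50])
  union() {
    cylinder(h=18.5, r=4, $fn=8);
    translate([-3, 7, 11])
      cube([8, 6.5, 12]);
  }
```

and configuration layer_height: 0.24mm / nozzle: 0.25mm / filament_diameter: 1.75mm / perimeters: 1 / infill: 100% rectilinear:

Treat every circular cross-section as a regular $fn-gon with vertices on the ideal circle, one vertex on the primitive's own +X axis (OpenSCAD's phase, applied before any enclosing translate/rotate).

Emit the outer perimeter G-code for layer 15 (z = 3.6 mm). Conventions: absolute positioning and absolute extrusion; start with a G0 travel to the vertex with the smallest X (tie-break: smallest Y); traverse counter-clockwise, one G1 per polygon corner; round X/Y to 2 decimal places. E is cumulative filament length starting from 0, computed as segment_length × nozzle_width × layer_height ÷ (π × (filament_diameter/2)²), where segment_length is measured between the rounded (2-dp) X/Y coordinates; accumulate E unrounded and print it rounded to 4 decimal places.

G0 X-3.98 Y-0.35 Z3.60
G1 X-2.57 Y-3.06 E0.0762
G1 X0.35 Y-3.98 E0.1526
G1 X3.06 Y-2.57 E0.2288
G1 X3.98 Y0.35 E0.3051
G1 X2.57 Y3.06 E0.3814
G1 X-0.35 Y3.98 E0.4577
G1 X-3.06 Y2.57 E0.5339
G1 X-3.98 Y-0.35 E0.6103

At z = 3.6 mm: the cylinder: section is a regular 8-gon, circumradius r=4; the cube at (-3, 7) is absent (z outside [11, 23]); Taking the union: only the r=4 cylinder is present, so the union is just that shape — 1 connected region; (rotated 50° about Z; rotation is an isometry so areas/perimeters/island counts are preserved). The outline is a single polygon with 8 vertices. Extrusion per mm of travel: 0.25 × 0.24 / (π × 0.875²) = 0.024945. Accumulating E over each segment gives final E = 0.6103.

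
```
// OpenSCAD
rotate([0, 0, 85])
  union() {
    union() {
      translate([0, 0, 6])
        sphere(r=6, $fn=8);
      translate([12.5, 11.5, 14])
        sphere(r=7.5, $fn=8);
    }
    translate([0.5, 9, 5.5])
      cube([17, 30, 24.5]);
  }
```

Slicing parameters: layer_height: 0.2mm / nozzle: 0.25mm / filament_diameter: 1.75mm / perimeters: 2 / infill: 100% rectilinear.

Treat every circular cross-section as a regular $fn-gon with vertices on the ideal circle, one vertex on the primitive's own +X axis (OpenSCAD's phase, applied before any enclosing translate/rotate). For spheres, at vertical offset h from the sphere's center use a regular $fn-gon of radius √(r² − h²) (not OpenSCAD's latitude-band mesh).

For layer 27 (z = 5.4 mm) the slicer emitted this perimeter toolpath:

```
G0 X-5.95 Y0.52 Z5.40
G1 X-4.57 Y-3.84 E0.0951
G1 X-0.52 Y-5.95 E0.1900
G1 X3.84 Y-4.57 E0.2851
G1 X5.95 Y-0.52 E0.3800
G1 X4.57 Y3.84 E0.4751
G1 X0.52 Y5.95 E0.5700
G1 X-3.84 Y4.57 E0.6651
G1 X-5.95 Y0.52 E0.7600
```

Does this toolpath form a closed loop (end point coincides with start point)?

yes

Start point (G0): (-5.95, 0.52). End point (last G1): the path returns to the start — closed.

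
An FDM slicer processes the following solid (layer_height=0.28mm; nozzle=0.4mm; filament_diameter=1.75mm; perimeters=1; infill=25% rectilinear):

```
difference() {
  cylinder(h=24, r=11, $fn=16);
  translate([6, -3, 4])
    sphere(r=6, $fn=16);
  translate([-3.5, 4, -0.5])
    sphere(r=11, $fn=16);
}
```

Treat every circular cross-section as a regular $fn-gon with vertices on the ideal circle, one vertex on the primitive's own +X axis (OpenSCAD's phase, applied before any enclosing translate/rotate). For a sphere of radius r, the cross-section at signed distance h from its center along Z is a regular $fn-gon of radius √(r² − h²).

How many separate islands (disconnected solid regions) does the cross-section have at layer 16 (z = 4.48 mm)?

2

At z = 4.48 mm: the cylinder: section is a regular 16-gon, circumradius r=11; the r=6 sphere at (6, -3) contributes a regular 16-gon of circumradius √(6²−0.48²) = 5.981; the r=11 sphere at (-3.5, 4) contributes a regular 16-gon of circumradius √(11²−4.98²) = 9.808; After the difference (first − rest): starting from the r=11 cylinder, the r=6 sphere at (6, -3) partially overlaps it — only the 96.14 mm² overlap (of its 109.51 mm²) is removed, clipping the outline; the r=11 sphere at (-3.5, 4) partially overlaps it — only the 196.43 mm² overlap (of its 294.51 mm²) is removed, clipping the outline — 2 connected regions. Overall, the cross-section has 2 separate islands. Island count = 2.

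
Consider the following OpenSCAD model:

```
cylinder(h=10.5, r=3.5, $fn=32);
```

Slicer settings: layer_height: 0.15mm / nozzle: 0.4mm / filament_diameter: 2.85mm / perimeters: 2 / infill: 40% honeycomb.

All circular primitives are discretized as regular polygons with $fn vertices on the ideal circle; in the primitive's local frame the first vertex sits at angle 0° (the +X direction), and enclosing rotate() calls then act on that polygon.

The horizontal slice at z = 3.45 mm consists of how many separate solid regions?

1

At z = 3.45 mm: the r=3.5 cylinder gives a regular 32-gon of circumradius 3.5 (constant along its height). The result has 1 disconnected region.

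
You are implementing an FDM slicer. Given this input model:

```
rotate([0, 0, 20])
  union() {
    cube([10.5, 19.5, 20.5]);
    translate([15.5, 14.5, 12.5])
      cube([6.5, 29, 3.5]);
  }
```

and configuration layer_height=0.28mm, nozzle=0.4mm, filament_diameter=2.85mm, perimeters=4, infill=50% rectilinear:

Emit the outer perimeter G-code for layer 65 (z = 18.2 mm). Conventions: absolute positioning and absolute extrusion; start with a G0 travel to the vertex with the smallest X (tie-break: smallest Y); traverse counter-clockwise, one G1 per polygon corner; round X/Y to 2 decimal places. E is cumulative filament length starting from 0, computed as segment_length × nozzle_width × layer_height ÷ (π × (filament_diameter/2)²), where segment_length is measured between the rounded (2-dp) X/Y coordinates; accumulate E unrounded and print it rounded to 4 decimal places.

G0 X-6.67 Y18.32 Z18.20
G1 X0.00 Y0.00 E0.3423
G1 X9.87 Y3.59 E0.5267
G1 X3.20 Y21.92 E0.8691
G1 X-6.67 Y18.32 E1.0536

At z = 18.2 mm: the 10.5×19.5 cube contributes its full rectangle; the cube at (15.5, 14.5) is absent (z outside [12.5, 16]); Combining (union): only the 10.5×19.5 cube is present, so the union is just that shape — 1 connected region; (rotated 20° about Z; rotation is an isometry so areas/perimeters/island counts are preserved). The outline is a single polygon with 4 vertices. Extrusion per mm of travel: 0.4 × 0.28 / (π × 1.425²) = 0.017557. Accumulating E over each segment gives final E = 1.0536.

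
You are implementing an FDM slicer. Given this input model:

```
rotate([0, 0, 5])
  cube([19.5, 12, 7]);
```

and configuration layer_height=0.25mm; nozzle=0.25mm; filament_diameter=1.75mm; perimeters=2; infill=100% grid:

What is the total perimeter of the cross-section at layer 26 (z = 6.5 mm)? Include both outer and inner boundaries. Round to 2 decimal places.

63.00 mm

At z = 6.5 mm: the cube (footprint 19.5×12) is included at this height (perimeter 63.00 mm); (whole slice rotated 5° about Z — lengths, areas and connectivity unchanged). Overall, the cross-section is a single solid region. Total boundary length (outer) = 63.00 mm.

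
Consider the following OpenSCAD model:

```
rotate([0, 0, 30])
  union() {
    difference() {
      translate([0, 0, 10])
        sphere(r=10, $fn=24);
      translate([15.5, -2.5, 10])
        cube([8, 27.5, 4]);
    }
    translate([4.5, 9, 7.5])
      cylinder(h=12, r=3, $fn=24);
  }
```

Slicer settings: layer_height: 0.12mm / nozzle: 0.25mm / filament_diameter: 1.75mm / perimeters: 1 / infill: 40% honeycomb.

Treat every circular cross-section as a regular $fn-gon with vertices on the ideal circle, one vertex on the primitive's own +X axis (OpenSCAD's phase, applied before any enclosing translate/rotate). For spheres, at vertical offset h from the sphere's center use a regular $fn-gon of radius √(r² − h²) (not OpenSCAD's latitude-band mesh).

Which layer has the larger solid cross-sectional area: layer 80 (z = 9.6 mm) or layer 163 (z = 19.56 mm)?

layer 80 (z = 9.6 mm)

Layer 80 (z = 9.6): the r=10 sphere contributes a regular 24-gon of circumradius √(10²−0.4²) = 9.992 (area = (24/2)·9.992²·sin(360°/24) = 310.09 mm²); the cube at (15.5, -2.5) is not intersected at this z (z outside [10, 14]); After the difference (first − rest): none of the subtracted shapes is present at this height, so the r=10 sphere is unchanged — area = 310.09 mm²; the cylinder at (4.5, 9): section is a regular 24-gon, circumradius r=3 (area = (24/2)·3.000²·sin(360°/24) = 27.95 mm²); Combining (union): the regions partially overlap — summed areas 338.04 mm² minus the doubly-counted overlap 12.33 mm² gives 325.70 mm² — area = 325.70 mm²; (rotated 30° about Z; rotation is an isometry so areas/perimeters/island counts are preserved). So its area = 325.70 mm². Layer 163 (z = 19.56): the r=10 sphere slices to a regular 24-gon of circumradius 2.934 (√(r²−h²) with h=9.56 from center) (area = (24/2)·2.934²·sin(360°/24) = 26.73 mm²); the cube at (15.5, -2.5) is not intersected at this z (z outside [10, 14]); Taking the first minus the rest: none of the subtracted shapes is present at this height, so the r=10 sphere is unchanged — area = 26.73 mm²; the cylinder at (4.5, 9) does not reach this height (z outside [7.5, 19.5]); Taking the union: only that combined region is present, so the union is just that shape — area = 26.73 mm²; (whole slice rotated 30° about Z — lengths, areas and connectivity unchanged). So its area = 26.73 mm². Layer 80 is larger (325.70 vs 26.73 mm²).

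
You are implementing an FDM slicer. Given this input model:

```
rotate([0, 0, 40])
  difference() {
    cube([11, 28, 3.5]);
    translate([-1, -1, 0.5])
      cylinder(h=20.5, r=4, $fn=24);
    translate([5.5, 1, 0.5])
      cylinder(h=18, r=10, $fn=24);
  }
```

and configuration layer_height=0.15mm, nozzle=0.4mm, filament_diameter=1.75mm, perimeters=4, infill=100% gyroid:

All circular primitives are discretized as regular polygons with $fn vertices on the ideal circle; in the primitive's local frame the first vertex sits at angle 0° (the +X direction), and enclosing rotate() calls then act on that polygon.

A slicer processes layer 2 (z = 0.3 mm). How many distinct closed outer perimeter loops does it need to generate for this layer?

At z = 0.3 mm: the cube (footprint 11×28) is included at this height; the cylinder at (-1, -1) does not reach this height (z outside [0.5, 21]); the cylinder at (5.5, 1) is not intersected at this z (z outside [0.5, 18.5]); Taking the first minus the rest: none of the subtracted shapes is present at this height, so the 11×28 cube is unchanged — 1 connected region; (rotated 40° about Z; rotation is an isometry so areas/perimeters/island counts are preserved). The result has 1 disconnected region.

1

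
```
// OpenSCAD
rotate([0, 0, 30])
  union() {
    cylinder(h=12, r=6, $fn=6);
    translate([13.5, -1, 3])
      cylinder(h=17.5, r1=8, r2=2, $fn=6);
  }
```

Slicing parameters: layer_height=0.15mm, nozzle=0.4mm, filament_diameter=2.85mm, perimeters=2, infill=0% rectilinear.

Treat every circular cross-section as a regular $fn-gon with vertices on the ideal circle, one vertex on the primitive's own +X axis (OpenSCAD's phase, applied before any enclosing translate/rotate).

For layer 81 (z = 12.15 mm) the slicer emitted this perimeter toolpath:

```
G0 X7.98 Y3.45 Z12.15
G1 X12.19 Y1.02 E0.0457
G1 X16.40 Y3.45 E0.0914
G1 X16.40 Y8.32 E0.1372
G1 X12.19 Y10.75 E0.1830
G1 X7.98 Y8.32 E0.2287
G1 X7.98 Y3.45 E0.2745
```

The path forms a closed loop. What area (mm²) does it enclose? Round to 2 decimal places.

Apply the shoelace formula to the sequence of (X, Y) vertices; enclosed area = 61.47 mm².

61.47 mm²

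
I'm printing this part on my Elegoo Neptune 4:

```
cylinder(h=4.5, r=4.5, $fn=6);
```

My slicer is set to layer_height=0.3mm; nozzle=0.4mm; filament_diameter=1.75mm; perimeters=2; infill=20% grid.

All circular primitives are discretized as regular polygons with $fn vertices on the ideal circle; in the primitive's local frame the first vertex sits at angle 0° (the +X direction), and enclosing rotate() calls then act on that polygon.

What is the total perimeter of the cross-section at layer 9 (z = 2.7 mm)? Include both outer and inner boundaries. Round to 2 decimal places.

27.00 mm

At z = 2.7 mm: the r=4.5 cylinder gives a regular 6-gon of circumradius 4.5 (constant along its height) (perimeter = 2·6·4.500·sin(180°/6) = 27.00 mm). Overall, the cross-section is a single solid region. Total boundary length (outer) = 27.00 mm.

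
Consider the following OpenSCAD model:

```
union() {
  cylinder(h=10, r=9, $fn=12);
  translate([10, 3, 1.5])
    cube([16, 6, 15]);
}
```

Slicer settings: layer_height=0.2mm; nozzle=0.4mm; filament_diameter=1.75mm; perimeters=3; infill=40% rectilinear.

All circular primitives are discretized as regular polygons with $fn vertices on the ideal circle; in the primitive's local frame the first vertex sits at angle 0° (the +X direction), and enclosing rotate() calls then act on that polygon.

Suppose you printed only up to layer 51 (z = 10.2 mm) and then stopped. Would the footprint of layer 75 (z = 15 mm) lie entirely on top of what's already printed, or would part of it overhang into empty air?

Compare the two slices. At z = 10.2: the cylinder is not intersected at this z (z outside [0, 10]); the 16×6 cube at (10, 3) contributes its full rectangle (area 96.00 mm²); Taking the union: only the 16×6 cube at (10, 3) is present, so the union is just that shape — area = 96.00 mm². At z = 15: the cylinder is not intersected at this z (z outside [0, 10]); the cube at (10, 3) is present — its section is the full 16×6 rectangle (area 96.00 mm²); Merging all regions: only the 16×6 cube at (10, 3) is present, so the union is just that shape — area = 96.00 mm². Checking containment: the cross-section at z = 15 is a subset of the cross-section at z = 10.2.

entirely on top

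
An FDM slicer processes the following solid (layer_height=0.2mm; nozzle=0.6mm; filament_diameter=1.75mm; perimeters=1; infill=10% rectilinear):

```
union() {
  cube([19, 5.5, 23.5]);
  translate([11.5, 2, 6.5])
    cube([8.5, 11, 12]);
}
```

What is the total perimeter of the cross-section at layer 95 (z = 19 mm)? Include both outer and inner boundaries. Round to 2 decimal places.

49.00 mm

At z = 19 mm: the cube is present — its section is the full 19×5.5 rectangle (perimeter 49.00 mm); the cube at (11.5, 2) is absent (z outside [6.5, 18.5]); Taking the union: only the 19×5.5 cube is present, so the union is just that shape — boundary = 49.00 mm. Overall, the cross-section is a single solid region. Total boundary length (outer) = 49.00 mm.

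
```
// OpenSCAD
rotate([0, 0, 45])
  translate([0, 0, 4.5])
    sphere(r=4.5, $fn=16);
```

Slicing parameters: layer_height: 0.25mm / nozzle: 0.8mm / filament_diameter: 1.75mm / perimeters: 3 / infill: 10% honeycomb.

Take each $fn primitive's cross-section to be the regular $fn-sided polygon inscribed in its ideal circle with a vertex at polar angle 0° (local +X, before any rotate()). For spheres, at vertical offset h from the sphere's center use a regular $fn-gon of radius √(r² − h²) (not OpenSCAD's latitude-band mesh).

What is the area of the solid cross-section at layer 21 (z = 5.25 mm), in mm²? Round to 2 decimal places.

At z = 5.25 mm: the r=4.5 sphere slices to a regular 16-gon of circumradius 4.437 (√(r²−h²) with h=0.75 from center) (area = (16/2)·4.437²·sin(360°/16) = 60.27 mm²); (whole slice rotated 45° about Z — lengths, areas and connectivity unchanged). Overall, the cross-section is a single solid region. Net area = 60.27 mm².

60.27 mm²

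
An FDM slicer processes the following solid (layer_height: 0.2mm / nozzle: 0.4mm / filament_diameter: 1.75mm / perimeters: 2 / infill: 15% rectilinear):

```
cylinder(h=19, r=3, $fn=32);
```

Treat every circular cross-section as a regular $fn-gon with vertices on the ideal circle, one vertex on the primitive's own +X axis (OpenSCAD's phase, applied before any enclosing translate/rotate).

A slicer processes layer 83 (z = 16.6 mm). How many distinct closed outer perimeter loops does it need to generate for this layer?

At z = 16.6 mm: the cylinder: section is a regular 32-gon, circumradius r=3. The result has 1 disconnected region.

1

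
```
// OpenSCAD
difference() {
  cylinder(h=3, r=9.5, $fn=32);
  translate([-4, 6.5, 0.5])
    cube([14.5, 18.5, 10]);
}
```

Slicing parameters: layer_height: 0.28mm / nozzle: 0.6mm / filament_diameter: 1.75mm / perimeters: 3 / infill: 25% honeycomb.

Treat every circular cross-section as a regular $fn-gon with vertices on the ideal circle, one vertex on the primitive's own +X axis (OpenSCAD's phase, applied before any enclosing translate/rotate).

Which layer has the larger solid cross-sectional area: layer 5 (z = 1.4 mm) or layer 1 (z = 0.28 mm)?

layer 1 (z = 0.28 mm)

Layer 5 (z = 1.4): the r=9.5 cylinder contributes a regular 32-gon of circumradius 9.5 (area = (32/2)·9.500²·sin(360°/32) = 281.71 mm²); the cube at (-4, 6.5) (footprint 14.5×18.5) is included at this height (area 268.25 mm²); Taking the first minus the rest: starting from the r=9.5 cylinder (281.71 mm²), the 14.5×18.5 cube at (-4, 6.5) partially overlaps it — only the 24.86 mm² overlap (of its 268.25 mm²) is removed, clipping the outline — area = 256.85 mm². So its area = 256.85 mm². Layer 1 (z = 0.28): the r=9.5 cylinder contributes a regular 32-gon of circumradius 9.5 (area = (32/2)·9.500²·sin(360°/32) = 281.71 mm²); the cube at (-4, 6.5) is absent (z outside [0.5, 10.5]); After the difference (first − rest): none of the subtracted shapes is present at this height, so the r=9.5 cylinder is unchanged — area = 281.71 mm². So its area = 281.71 mm². Layer 1 is larger (281.71 vs 256.85 mm²).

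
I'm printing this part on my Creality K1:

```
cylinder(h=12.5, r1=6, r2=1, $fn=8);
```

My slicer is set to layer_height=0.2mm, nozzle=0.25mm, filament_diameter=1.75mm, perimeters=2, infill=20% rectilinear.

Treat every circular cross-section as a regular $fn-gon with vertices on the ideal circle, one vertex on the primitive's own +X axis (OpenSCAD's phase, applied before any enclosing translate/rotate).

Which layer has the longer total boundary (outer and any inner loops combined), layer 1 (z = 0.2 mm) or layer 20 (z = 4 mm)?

layer 1 (z = 0.2 mm)

Layer 1 (z = 0.2): the cone contributes a regular 8-gon of circumradius 5.920 (interpolated between r1=6 and r2=1 at t=0.016) (perimeter = 2·8·5.920·sin(180°/8) = 36.25 mm). So its perimeter = 36.25 mm. Layer 20 (z = 4): the cone (r1=6→r2=1) has section circumradius 4.400 here — a regular 8-gon (perimeter = 2·8·4.400·sin(180°/8) = 26.94 mm). So its perimeter = 26.94 mm. Layer 1 is larger (36.25 vs 26.94 mm).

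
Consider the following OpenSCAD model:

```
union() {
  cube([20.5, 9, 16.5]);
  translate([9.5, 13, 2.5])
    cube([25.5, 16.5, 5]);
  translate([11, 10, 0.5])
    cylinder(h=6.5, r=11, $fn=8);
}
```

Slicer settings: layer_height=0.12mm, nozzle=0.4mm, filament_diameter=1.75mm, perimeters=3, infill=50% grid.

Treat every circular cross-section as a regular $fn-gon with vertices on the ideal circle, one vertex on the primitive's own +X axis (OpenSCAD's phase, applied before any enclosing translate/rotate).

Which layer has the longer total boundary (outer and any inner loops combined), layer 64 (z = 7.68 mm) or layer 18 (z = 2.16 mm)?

Layer 64 (z = 7.68): the cube (footprint 20.5×9) is included at this height (perimeter 59.00 mm); the cube at (9.5, 13) does not reach this height (z outside [2.5, 7.5]); the cylinder at (11, 10) is absent (z outside [0.5, 7]); Combining (union): only the 20.5×9 cube is present, so the union is just that shape — boundary = 59.00 mm. So its perimeter = 59.00 mm. Layer 18 (z = 2.16): the 20.5×9 cube contributes its full rectangle (perimeter 59.00 mm); the cube at (9.5, 13) is not intersected at this z (z outside [2.5, 7.5]); the r=11 cylinder at (11, 10) contributes a regular 8-gon of circumradius 11 (perimeter = 2·8·11.000·sin(180°/8) = 67.35 mm); Merging all regions: the regions partially overlap (shared area 145.70 mm²), so the edge portions inside another operand are dropped and the merged outline is re-measured after clipping — boundary = 75.37 mm. So its perimeter = 75.37 mm. Layer 18 is larger (75.37 vs 59.00 mm).

layer 18 (z = 2.16 mm)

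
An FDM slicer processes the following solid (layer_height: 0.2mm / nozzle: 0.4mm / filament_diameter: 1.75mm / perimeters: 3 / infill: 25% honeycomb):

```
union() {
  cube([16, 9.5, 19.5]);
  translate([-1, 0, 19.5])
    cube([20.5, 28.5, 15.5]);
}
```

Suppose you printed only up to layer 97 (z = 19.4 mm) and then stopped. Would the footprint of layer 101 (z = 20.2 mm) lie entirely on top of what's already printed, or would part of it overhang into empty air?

Compare the two slices. At z = 19.4: the cube (footprint 16×9.5) is included at this height (area 152.00 mm²); the cube at (-1, 0) is absent (z outside [19.5, 35]); Taking the union: only the 16×9.5 cube is present, so the union is just that shape — area = 152.00 mm². At z = 20.2: the cube does not reach this height (z outside [0, 19.5]); the 20.5×28.5 cube at (-1, 0) contributes its full rectangle (area 584.25 mm²); Taking the union: only the 20.5×28.5 cube at (-1, 0) is present, so the union is just that shape — area = 584.25 mm². Checking containment: at z = 20.2 the cross-section extends beyond the z = 19.4 cross-section by about 432.25 mm².

part overhangs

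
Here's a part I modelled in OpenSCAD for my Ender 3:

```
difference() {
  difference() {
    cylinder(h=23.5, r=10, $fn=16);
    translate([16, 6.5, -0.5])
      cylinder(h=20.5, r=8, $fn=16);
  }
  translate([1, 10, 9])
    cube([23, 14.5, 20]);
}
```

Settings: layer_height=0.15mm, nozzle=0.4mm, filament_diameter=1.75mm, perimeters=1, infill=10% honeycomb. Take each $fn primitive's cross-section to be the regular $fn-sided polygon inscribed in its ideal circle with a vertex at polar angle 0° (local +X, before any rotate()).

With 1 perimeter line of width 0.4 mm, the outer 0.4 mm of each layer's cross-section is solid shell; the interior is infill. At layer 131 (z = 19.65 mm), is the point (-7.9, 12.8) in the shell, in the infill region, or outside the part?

At z = 19.65 mm: the r=10 cylinder gives a regular 16-gon of circumradius 10 (constant along its height); the r=8 cylinder at (16, 6.5) contributes a regular 16-gon of circumradius 8; Subtracting the remaining from the first: starting from the r=10 cylinder, the r=8 cylinder at (16, 6.5) partially overlaps it — only the 1.34 mm² overlap (of its 195.93 mm²) is removed, clipping the outline — 1 connected region; the cube at (1, 10) is present — its section is the full 23×14.5 rectangle; After the difference (first − rest): starting from the result so far, the 23×14.5 cube at (1, 10) misses the remaining region (no effect) — 1 connected region. Overall, the cross-section is a single solid region. The nearest boundary edge runs (-7.07, 7.07)→(-3.83, 9.24); distance from the point to it = 5.22 mm. The point is not inside any of the regions above, so it lies outside the cross-section (5.22 mm from the nearest boundary).

outside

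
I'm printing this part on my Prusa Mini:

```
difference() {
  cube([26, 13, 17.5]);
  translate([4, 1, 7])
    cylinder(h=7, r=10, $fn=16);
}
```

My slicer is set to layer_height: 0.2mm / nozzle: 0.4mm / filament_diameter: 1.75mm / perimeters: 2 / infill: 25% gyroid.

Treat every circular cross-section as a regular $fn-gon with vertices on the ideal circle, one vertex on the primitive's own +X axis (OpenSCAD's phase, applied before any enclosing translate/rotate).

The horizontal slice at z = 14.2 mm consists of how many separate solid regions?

1

At z = 14.2 mm: the cube (footprint 26×13) is included at this height; the cylinder at (4, 1) is not intersected at this z (z outside [7, 14]); Subtracting the remaining from the first: none of the subtracted shapes is present at this height, so the 26×13 cube is unchanged — 1 connected region. The result has 1 disconnected region.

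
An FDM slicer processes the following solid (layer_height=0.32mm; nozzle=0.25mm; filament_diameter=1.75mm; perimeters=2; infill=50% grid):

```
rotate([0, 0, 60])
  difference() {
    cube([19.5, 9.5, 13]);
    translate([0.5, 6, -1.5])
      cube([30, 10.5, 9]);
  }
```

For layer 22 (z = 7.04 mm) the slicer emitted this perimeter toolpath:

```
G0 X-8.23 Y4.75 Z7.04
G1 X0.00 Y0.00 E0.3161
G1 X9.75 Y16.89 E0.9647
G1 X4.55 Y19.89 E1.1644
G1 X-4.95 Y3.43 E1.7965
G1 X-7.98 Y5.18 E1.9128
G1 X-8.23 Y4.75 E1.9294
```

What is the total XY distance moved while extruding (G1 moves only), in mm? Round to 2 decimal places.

Sum the Euclidean lengths of each G1 segment: total = 58.01 mm.

58.01 mm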